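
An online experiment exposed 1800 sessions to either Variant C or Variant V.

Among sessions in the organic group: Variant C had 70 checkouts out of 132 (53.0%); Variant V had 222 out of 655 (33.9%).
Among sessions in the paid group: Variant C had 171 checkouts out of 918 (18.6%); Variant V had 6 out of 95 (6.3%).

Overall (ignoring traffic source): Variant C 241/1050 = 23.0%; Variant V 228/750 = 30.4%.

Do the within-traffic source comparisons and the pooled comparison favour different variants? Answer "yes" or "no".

yes

Within each traffic source level (organic 53.0% vs 33.9%; paid 18.6% vs 6.3%), Variant C has the higher rate every time. Pooled: 23.0% vs 30.4% — Variant V has the higher rate overall. The two comparisons disagree.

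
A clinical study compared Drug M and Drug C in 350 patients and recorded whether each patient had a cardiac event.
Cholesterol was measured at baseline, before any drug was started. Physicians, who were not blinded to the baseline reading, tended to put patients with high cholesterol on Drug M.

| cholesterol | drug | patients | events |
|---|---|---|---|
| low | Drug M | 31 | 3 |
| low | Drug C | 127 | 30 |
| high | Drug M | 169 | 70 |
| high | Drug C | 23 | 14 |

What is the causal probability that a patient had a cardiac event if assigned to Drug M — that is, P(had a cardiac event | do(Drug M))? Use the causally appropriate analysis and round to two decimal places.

The cholesterol-specific comparison favours Drug M throughout, but the pooled figures favour Drug C. The question is whether to condition on cholesterol.
Here cholesterol is a common cause — it drives both which drug a case falls under and the outcome. The crude comparison mixes populations; the stratum-specific rates are the causally relevant ones.
Standardising Drug M to the population cholesterol mix: 0.451·3/31 + 0.549·70/169 = 0.271.

0.27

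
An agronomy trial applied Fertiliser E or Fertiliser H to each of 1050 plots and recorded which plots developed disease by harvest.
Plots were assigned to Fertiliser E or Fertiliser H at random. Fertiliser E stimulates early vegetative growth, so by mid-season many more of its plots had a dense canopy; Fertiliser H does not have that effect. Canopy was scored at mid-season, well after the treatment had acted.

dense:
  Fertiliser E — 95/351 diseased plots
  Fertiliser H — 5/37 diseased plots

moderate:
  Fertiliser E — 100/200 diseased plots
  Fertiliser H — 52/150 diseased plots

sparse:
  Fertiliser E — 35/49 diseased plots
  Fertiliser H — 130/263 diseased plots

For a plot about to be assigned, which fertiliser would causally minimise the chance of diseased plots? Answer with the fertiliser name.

Fertiliser E

Because the fertiliser influences mid-season canopy, mid-season canopy is a post-treatment mediator, not a confounder. Stratifying on it would bias the estimate; the causal effect is the crude pooled difference.
Pooled: Fertiliser E 38.3% vs Fertiliser H 41.6%; Fertiliser E is lower overall.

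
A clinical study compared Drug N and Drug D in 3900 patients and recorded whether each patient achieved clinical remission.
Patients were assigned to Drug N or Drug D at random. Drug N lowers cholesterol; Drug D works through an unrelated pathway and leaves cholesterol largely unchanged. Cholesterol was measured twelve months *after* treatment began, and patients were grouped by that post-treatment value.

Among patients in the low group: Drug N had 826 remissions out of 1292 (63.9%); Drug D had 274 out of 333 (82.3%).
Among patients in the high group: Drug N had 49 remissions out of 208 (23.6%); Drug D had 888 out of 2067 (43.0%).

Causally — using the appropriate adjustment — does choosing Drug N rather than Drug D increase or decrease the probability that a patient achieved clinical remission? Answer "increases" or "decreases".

increases

Stratifying would compare drugs among patients the drugs themselves sorted into cholesterol groups — a form of selection on an intermediate. The unconditioned pooled rates give the total causal effect.
Pooled: Drug N 58.3% vs Drug D 48.4%; Drug N is higher overall.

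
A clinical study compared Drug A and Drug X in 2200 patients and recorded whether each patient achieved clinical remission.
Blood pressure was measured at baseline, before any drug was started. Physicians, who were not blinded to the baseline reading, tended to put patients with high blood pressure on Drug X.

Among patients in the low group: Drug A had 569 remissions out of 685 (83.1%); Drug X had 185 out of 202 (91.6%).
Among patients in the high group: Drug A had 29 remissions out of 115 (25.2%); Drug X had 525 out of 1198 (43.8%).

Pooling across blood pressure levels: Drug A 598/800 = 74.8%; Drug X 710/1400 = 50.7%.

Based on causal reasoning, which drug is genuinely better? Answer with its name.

The blood pressure-specific comparison favours Drug X throughout, but the pooled figures favour Drug A. The question is whether to condition on blood pressure.
Blood pressure satisfies the back-door criterion: it is not a descendant of the drug, and it blocks the spurious path from drug to outcome. Adjusting for it (i.e., using the within-blood pressure rates) gives the causal effect.
Within each level — low: 83.1% vs 91.6%; high: 25.2% vs 43.8% — Drug X is higher every time.

Drug X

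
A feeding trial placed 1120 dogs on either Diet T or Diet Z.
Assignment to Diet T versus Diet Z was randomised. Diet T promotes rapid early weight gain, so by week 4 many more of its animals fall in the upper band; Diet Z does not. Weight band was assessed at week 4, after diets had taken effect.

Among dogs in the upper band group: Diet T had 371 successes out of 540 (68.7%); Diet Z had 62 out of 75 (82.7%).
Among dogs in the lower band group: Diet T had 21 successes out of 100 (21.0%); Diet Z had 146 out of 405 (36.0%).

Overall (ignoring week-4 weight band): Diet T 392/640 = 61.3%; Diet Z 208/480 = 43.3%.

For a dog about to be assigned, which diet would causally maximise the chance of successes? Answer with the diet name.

Diet T

Week-4 weight band is recorded after the diet and is itself shifted by it — it sits on the causal path from diet to outcome. Conditioning on a mediator would strip out part of the effect we want; the pooled comparison gives the total causal effect.
Pooled: Diet T 61.3% vs Diet Z 43.3%; Diet T is higher overall.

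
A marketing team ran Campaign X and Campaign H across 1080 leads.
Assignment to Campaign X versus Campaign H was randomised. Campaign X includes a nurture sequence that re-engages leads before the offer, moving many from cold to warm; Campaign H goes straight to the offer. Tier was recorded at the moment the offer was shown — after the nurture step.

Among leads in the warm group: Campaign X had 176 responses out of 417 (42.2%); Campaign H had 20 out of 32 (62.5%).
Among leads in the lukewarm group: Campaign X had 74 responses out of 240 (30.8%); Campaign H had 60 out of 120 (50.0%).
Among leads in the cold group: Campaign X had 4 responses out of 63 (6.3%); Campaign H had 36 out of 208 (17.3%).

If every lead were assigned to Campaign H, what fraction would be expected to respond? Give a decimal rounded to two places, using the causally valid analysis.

The stratified and pooled comparisons disagree (Campaign H wins within each engagement tier; Campaign X wins overall), so the answer turns on the causal role of engagement tier.
Engagement tier is downstream of the campaign. One should not condition on a consequence of treatment, so the overall rates are the right comparison.
So P(outcome | do(Campaign H)) is just the pooled rate for Campaign H: 116/360 = 0.322.

0.32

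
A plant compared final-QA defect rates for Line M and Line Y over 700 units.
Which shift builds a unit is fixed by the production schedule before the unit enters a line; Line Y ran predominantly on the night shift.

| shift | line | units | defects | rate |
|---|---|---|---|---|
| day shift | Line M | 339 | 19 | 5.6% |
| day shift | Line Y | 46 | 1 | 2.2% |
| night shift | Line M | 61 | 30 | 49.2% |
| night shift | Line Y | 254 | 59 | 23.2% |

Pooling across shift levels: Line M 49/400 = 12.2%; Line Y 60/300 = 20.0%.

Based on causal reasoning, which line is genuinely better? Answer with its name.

Line Y

Nothing the line does changes shift; the imbalance is an allocation artefact. With shift also predicting the outcome, the pooled figure is confounded, and the within-stratum comparison is the causal one.
Within each level — day shift: 5.6% vs 2.2%; night shift: 49.2% vs 23.2% — Line Y is lower every time.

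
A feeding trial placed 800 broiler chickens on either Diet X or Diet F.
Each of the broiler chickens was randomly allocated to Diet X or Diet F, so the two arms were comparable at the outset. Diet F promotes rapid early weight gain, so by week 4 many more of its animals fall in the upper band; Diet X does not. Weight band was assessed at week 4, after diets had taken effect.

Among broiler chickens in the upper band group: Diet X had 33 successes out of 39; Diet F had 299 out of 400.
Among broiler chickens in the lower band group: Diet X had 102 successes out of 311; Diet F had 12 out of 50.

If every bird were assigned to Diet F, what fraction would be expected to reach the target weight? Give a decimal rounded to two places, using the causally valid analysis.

0.69

The week-4 weight band-specific comparison favours Diet X throughout, but the pooled figures favour Diet F. The question is whether to condition on week-4 weight band.
Stratifying would compare diets among broiler chickens the diets themselves sorted into week-4 weight band groups — a form of selection on an intermediate. The unconditioned pooled rates give the total causal effect.
So P(outcome | do(Diet F)) is just the pooled rate for Diet F: 311/450 = 0.691.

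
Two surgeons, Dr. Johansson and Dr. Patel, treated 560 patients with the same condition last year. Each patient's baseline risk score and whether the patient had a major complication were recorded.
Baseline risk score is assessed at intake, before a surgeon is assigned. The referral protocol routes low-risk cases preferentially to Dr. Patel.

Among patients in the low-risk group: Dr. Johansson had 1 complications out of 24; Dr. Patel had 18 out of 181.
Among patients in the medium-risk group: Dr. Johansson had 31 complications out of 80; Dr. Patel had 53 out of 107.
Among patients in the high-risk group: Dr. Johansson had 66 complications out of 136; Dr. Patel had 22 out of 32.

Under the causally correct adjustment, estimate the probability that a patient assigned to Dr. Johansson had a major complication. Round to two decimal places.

Since baseline risk score is a pre-existing factor (not a product of the surgeon) and it affects the outcome on its own, it is a confounder. The stratified rates, not the pooled rate, identify the causal effect.
Standardising Dr. Johansson to the population baseline risk score mix: 0.366·1/24 + 0.334·31/80 + 0.300·66/136 = 0.290.

0.29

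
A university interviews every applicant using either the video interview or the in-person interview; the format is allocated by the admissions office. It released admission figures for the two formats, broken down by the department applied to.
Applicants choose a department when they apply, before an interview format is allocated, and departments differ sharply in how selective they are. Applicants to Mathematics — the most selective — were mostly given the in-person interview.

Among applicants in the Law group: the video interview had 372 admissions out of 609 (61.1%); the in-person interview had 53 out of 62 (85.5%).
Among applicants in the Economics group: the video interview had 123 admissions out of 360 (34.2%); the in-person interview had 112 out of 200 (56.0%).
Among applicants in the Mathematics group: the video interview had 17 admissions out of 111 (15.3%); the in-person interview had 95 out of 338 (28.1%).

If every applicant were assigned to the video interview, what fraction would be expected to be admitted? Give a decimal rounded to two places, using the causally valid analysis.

The stratified and pooled comparisons disagree (the in-person interview wins within each department; the video interview wins overall), so the answer turns on the causal role of department.
Department satisfies the back-door criterion: it is not a descendant of the interview format, and it blocks the spurious path from interview format to outcome. Adjusting for it (i.e., using the within-department rates) gives the causal effect.
Standardising the video interview to the population department mix: 0.399·372/609 + 0.333·123/360 + 0.267·17/111 = 0.399.

0.40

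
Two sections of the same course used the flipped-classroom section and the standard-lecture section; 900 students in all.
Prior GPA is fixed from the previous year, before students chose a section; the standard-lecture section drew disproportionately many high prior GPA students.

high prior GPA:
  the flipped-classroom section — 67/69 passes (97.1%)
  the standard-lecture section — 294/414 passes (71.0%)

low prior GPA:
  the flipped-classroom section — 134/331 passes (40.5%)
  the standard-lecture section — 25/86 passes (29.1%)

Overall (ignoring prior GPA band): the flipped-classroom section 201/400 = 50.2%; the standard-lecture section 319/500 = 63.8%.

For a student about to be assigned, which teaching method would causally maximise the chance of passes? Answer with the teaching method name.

the flipped-classroom section

The stratified and pooled comparisons disagree (the flipped-classroom section wins within each prior GPA band; the standard-lecture section wins overall), so the answer turns on the causal role of prior GPA band.
Here prior GPA band is a common cause — it drives both which teaching method a case falls under and the outcome. The crude comparison mixes populations; the stratum-specific rates are the causally relevant ones.
Within each level — high prior GPA: 97.1% vs 71.0%; low prior GPA: 40.5% vs 29.1% — the flipped-classroom section is higher every time.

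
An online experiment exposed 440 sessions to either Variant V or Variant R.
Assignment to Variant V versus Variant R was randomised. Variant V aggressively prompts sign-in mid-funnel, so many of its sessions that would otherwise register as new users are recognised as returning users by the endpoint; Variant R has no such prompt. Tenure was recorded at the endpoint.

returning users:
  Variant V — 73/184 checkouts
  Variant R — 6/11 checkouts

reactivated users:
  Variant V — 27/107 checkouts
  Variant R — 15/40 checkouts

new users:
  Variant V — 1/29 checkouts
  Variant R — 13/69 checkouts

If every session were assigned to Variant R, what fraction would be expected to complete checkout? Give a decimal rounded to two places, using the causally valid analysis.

The user tenure-specific comparison favours Variant R throughout, but the pooled figures favour Variant V. The question is whether to condition on user tenure.
User tenure is recorded after the variant and is itself shifted by it — it sits on the causal path from variant to outcome. Conditioning on a mediator would strip out part of the effect we want; the pooled comparison gives the total causal effect.
So P(outcome | do(Variant R)) is just the pooled rate for Variant R: 34/120 = 0.283.

0.28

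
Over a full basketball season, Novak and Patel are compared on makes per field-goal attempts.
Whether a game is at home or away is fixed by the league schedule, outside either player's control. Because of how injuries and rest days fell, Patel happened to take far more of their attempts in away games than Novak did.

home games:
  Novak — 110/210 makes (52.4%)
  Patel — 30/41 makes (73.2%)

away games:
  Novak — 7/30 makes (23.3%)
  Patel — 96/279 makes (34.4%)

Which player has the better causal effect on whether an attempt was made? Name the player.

Patel

Since game venue is a pre-existing factor (not a product of the player) and it affects the outcome on its own, it is a confounder. The stratified rates, not the pooled rate, identify the causal effect.
Within each level — home games: 52.4% vs 73.2%; away games: 23.3% vs 34.4% — Patel is higher every time.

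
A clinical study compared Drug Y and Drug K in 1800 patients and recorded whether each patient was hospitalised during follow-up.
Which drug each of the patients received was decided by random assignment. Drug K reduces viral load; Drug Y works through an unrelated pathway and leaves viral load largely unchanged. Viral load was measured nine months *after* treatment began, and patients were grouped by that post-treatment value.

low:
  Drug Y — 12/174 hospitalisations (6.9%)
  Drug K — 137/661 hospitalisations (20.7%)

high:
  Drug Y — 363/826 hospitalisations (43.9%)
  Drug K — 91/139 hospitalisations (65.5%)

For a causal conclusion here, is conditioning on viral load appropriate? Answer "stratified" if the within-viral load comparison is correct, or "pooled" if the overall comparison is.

Viral load lies on the pathway drug → viral load → outcome, so adjusting for it blocks the indirect effect. For the total causal effect of drug, use the unadjusted pooled rates.
Pooled: Drug Y 37.5% vs Drug K 28.5%; Drug K is lower overall.

pooled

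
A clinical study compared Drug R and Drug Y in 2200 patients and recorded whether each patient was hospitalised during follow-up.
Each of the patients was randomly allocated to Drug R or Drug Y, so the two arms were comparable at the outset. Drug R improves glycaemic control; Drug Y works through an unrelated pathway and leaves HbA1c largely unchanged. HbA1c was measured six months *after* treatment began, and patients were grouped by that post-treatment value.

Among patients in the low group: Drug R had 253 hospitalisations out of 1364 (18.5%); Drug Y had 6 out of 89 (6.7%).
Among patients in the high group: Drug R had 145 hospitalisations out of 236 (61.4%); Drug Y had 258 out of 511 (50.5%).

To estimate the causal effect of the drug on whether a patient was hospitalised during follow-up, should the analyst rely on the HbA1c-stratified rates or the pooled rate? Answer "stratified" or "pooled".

pooled

Because the drug influences HbA1c, HbA1c is a post-treatment mediator, not a confounder. Stratifying on it would bias the estimate; the causal effect is the crude pooled difference.
Pooled: Drug R 24.9% vs Drug Y 44.0%; Drug R is lower overall.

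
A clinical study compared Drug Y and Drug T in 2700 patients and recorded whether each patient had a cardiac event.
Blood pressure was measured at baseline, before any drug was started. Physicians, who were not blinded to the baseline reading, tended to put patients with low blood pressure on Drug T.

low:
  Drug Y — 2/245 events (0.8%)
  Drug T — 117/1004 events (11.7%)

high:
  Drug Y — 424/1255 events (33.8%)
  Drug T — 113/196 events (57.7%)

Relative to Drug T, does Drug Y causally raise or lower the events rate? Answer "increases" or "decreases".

decreases

Here blood pressure is a common cause — it drives both which drug a case falls under and the outcome. The crude comparison mixes populations; the stratum-specific rates are the causally relevant ones.
Within each level — low: 0.8% vs 11.7%; high: 33.8% vs 57.7% — Drug Y is lower every time.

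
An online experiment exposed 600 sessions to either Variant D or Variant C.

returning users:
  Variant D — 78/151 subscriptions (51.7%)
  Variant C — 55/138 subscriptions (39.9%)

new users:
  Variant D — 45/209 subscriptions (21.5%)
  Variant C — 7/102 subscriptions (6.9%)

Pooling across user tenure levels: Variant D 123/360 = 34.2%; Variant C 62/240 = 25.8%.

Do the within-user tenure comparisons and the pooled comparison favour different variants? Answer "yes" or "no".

Within each user tenure level (returning users 51.7% vs 39.9%; new users 21.5% vs 6.9%), Variant D has the higher rate every time. Pooled: 34.2% vs 25.8% — Variant D has the higher rate overall. They agree.

no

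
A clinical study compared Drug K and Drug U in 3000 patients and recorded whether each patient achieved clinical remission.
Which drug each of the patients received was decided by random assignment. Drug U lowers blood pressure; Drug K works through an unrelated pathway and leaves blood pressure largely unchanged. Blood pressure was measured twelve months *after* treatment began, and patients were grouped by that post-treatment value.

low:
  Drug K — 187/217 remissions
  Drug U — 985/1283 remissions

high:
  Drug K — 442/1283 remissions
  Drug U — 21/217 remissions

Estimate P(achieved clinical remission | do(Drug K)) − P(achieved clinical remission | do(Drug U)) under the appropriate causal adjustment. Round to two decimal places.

-0.25

Blood pressure is downstream of the drug. One should not condition on a consequence of treatment, so the overall rates are the right comparison.
The causal difference is the pooled difference: 0.419 − 0.671 = -0.251.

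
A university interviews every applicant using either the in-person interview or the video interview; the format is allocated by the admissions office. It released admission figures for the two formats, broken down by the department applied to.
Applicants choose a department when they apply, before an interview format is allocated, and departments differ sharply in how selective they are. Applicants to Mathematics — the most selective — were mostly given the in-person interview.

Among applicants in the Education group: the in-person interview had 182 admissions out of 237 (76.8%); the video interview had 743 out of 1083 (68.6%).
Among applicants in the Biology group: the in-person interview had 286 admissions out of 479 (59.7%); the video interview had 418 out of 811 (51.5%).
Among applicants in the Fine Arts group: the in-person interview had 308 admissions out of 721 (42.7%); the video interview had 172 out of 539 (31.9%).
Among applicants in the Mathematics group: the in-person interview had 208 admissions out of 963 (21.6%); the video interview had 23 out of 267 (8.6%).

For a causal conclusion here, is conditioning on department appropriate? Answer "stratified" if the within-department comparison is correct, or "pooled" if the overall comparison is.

The stratified and pooled comparisons disagree (the in-person interview wins within each department; the video interview wins overall), so the answer turns on the causal role of department.
Department satisfies the back-door criterion: it is not a descendant of the interview format, and it blocks the spurious path from interview format to outcome. Adjusting for it (i.e., using the within-department rates) gives the causal effect.
Within each level — Education: 76.8% vs 68.6%; Biology: 59.7% vs 51.5%; Fine Arts: 42.7% vs 31.9%; Mathematics: 21.6% vs 8.6% — the in-person interview is higher every time.

stratified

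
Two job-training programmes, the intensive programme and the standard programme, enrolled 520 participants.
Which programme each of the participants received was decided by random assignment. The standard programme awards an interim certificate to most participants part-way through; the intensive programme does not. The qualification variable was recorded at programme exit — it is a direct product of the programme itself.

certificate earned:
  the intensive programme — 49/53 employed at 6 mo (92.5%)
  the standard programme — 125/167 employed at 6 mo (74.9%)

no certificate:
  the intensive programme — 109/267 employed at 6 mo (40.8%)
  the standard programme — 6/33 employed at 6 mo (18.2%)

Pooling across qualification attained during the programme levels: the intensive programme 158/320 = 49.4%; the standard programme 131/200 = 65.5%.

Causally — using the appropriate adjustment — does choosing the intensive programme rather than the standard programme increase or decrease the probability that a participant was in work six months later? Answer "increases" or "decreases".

The stratified and pooled comparisons disagree (the intensive programme wins within each qualification attained during the programme; the standard programme wins overall), so the answer turns on the causal role of qualification attained during the programme.
Stratifying would compare programmes among participants the programmes themselves sorted into qualification attained during the programme groups — a form of selection on an intermediate. The unconditioned pooled rates give the total causal effect.
Pooled: the intensive programme 49.4% vs the standard programme 65.5%; the standard programme is higher overall.

decreases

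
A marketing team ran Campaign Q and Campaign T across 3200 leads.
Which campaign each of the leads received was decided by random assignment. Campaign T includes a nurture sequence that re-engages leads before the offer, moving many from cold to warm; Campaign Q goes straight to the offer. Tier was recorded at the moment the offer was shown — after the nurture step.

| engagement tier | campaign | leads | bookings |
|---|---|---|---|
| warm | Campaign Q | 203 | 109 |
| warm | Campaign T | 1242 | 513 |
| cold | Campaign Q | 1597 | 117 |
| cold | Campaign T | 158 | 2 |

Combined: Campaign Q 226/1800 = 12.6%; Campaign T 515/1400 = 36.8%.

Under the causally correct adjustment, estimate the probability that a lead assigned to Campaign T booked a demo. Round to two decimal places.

0.37

Engagement tier is downstream of the campaign. One should not condition on a consequence of treatment, so the overall rates are the right comparison.
So P(outcome | do(Campaign T)) is just the pooled rate for Campaign T: 515/1400 = 0.368.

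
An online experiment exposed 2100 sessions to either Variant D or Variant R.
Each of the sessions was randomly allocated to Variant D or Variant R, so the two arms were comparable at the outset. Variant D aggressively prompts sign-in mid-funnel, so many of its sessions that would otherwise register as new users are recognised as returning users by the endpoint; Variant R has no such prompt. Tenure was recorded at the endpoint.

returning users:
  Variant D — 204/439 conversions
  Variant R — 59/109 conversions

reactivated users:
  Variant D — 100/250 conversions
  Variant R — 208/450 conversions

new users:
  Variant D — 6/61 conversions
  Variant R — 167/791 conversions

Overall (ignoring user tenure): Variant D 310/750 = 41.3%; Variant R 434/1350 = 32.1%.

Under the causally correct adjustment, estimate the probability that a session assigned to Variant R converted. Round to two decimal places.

0.32

The distribution of user tenure is itself part of what the variant does — it is an intermediate outcome. Holding it fixed would remove that part of the effect; the total effect is the pooled difference.
So P(outcome | do(Variant R)) is just the pooled rate for Variant R: 434/1350 = 0.321.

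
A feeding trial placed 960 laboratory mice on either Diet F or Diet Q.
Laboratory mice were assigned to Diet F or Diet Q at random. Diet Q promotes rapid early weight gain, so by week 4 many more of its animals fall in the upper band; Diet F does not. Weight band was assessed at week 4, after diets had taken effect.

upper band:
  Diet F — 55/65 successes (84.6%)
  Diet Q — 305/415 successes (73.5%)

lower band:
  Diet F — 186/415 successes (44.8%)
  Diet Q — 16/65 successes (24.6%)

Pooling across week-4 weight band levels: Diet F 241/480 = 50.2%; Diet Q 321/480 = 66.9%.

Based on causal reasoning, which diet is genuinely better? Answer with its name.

The week-4 weight band-specific comparison favours Diet F throughout, but the pooled figures favour Diet Q. The question is whether to condition on week-4 weight band.
Week-4 weight band is recorded after the diet and is itself shifted by it — it sits on the causal path from diet to outcome. Conditioning on a mediator would strip out part of the effect we want; the pooled comparison gives the total causal effect.
Pooled: Diet F 50.2% vs Diet Q 66.9%; Diet Q is higher overall.

Diet Q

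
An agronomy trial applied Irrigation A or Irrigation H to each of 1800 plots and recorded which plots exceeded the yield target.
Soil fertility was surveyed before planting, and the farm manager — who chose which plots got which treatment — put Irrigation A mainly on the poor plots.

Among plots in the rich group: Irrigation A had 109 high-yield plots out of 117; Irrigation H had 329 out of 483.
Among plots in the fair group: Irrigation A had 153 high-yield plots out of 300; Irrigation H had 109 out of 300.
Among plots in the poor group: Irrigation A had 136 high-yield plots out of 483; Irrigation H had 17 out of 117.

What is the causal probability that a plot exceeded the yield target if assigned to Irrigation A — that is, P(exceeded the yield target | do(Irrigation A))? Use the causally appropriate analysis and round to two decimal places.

Nothing the irrigation does changes soil fertility; the imbalance is an allocation artefact. With soil fertility also predicting the outcome, the pooled figure is confounded, and the within-stratum comparison is the causal one.
Standardising Irrigation A to the population soil fertility mix: 0.333·109/117 + 0.333·153/300 + 0.333·136/483 = 0.574.

0.57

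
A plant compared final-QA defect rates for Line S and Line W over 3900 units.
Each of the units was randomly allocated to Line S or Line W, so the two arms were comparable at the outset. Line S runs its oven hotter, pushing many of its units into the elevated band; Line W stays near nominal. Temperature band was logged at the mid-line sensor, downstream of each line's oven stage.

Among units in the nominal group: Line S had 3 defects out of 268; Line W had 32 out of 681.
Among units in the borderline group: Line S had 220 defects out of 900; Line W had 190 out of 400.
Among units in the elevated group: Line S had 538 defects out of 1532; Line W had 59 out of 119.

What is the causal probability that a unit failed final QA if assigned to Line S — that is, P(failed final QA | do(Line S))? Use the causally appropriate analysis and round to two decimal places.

In-process temperature band is recorded after the line and is itself shifted by it — it sits on the causal path from line to outcome. Conditioning on a mediator would strip out part of the effect we want; the pooled comparison gives the total causal effect.
So P(outcome | do(Line S)) is just the pooled rate for Line S: 761/2700 = 0.282.

0.28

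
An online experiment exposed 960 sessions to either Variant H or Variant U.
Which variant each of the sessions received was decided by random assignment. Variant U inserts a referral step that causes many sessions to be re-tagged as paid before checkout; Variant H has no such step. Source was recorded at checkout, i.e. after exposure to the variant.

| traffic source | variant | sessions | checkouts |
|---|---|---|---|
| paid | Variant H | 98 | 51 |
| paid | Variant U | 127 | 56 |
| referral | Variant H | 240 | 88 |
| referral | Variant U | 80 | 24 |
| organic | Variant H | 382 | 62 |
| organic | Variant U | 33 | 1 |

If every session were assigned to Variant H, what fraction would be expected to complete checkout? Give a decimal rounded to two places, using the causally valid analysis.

The distribution of traffic source is itself part of what the variant does — it is an intermediate outcome. Holding it fixed would remove that part of the effect; the total effect is the pooled difference.
So P(outcome | do(Variant H)) is just the pooled rate for Variant H: 201/720 = 0.279.

0.28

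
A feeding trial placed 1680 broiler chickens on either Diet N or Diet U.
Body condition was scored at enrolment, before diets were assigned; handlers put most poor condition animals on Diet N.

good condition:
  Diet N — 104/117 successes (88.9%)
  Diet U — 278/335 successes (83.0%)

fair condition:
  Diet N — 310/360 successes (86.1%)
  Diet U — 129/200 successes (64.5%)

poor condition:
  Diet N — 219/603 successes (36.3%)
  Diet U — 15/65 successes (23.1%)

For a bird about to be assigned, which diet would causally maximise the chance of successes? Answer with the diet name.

Since starting body condition is a pre-existing factor (not a product of the diet) and it affects the outcome on its own, it is a confounder. The stratified rates, not the pooled rate, identify the causal effect.
Within each level — good condition: 88.9% vs 83.0%; fair condition: 86.1% vs 64.5%; poor condition: 36.3% vs 23.1% — Diet N is higher every time.

Diet N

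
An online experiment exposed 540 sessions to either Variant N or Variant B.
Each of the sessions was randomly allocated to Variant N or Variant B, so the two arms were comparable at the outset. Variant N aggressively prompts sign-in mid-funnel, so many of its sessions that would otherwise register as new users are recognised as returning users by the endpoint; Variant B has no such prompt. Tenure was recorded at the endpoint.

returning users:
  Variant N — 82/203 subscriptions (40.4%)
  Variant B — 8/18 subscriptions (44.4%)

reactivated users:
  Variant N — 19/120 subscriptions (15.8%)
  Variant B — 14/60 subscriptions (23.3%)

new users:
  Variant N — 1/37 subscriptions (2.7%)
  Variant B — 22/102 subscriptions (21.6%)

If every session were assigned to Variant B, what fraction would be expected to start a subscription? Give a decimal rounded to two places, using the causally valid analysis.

Because the variant influences user tenure, user tenure is a post-treatment mediator, not a confounder. Stratifying on it would bias the estimate; the causal effect is the crude pooled difference.
So P(outcome | do(Variant B)) is just the pooled rate for Variant B: 44/180 = 0.244.

0.24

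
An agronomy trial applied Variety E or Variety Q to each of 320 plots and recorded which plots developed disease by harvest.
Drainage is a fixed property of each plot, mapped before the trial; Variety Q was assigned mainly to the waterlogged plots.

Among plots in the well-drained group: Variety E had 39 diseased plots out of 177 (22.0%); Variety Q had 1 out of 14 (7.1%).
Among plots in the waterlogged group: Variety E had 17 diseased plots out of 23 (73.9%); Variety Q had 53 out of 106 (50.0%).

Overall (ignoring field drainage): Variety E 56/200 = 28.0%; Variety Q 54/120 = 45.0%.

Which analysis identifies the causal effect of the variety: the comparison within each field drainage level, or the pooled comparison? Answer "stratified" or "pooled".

The field drainage-specific comparison favours Variety Q throughout, but the pooled figures favour Variety E. The question is whether to condition on field drainage.
Since field drainage is a pre-existing factor (not a product of the variety) and it affects the outcome on its own, it is a confounder. The stratified rates, not the pooled rate, identify the causal effect.
Within each level — well-drained: 22.0% vs 7.1%; waterlogged: 73.9% vs 50.0% — Variety Q is lower every time.

stratified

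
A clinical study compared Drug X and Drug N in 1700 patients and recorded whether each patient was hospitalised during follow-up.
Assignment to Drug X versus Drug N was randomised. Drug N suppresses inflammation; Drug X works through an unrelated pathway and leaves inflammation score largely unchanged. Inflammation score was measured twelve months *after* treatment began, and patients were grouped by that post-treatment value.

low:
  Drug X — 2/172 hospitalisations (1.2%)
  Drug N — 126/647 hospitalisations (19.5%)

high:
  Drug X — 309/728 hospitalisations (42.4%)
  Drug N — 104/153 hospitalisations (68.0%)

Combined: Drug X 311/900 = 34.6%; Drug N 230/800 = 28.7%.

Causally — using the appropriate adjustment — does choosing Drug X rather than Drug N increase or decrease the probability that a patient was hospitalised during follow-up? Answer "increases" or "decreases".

increases

The stratified and pooled comparisons disagree (Drug X wins within each inflammation score; Drug N wins overall), so the answer turns on the causal role of inflammation score.
Inflammation score is downstream of the drug. One should not condition on a consequence of treatment, so the overall rates are the right comparison.
Pooled: Drug X 34.6% vs Drug N 28.7%; Drug N is lower overall.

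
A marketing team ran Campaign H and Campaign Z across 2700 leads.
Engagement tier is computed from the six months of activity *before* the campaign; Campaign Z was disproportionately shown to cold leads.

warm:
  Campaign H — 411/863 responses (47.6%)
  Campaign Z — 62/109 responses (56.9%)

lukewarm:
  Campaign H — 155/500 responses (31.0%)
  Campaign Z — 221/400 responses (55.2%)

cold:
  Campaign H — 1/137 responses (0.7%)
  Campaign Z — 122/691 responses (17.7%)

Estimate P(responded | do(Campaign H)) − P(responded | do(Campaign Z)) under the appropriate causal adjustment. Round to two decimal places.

Campaign Z is higher inside every engagement tier stratum but Campaign H is higher in aggregate. Whether to stratify depends on how engagement tier relates to the campaign.
Since engagement tier is a pre-existing factor (not a product of the campaign) and it affects the outcome on its own, it is a confounder. The stratified rates, not the pooled rate, identify the causal effect.
Adjusting over the population distribution of engagement tier: 0.360·(0.476−0.569) + 0.333·(0.310−0.552) + 0.307·(0.007−0.177) = -0.166.

-0.17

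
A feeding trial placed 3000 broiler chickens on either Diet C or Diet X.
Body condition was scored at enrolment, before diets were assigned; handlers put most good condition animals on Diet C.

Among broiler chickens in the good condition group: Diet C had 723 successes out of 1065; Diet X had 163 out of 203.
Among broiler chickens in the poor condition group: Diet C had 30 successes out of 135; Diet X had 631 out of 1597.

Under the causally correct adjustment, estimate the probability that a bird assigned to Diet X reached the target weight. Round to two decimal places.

0.57

Diet X is higher inside every starting body condition stratum but Diet C is higher in aggregate. Whether to stratify depends on how starting body condition relates to the diet.
Starting body condition is set before the diet has any effect — it is not caused by the diet — and it independently drives the outcome. That makes it a confounder, so the causal comparison is within starting body condition levels.
Standardising Diet X to the population starting body condition mix: 0.423·163/203 + 0.577·631/1597 = 0.567.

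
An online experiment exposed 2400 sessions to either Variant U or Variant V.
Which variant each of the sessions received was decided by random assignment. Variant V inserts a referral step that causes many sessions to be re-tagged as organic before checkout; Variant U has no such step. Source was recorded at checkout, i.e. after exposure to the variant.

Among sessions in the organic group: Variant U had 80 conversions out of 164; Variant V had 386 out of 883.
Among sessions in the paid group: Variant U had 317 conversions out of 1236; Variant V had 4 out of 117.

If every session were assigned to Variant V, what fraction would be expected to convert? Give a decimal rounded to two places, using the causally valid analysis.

0.39

The stratified and pooled comparisons disagree (Variant U wins within each traffic source; Variant V wins overall), so the answer turns on the causal role of traffic source.
The distribution of traffic source is itself part of what the variant does — it is an intermediate outcome. Holding it fixed would remove that part of the effect; the total effect is the pooled difference.
So P(outcome | do(Variant V)) is just the pooled rate for Variant V: 390/1000 = 0.390.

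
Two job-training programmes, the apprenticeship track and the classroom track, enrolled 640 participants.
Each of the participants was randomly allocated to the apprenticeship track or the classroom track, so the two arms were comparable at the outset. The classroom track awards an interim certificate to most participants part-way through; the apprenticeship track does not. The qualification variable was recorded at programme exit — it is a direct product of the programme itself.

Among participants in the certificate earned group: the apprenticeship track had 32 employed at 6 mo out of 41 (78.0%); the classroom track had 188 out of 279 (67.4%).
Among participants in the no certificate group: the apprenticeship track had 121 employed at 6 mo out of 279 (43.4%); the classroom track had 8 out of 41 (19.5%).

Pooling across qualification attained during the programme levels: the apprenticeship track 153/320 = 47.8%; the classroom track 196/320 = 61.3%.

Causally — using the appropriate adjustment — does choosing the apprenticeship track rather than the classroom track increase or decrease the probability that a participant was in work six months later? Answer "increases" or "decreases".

Qualification attained during the programme is downstream of the programme. One should not condition on a consequence of treatment, so the overall rates are the right comparison.
Pooled: the apprenticeship track 47.8% vs the classroom track 61.3%; the classroom track is higher overall.

decreases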